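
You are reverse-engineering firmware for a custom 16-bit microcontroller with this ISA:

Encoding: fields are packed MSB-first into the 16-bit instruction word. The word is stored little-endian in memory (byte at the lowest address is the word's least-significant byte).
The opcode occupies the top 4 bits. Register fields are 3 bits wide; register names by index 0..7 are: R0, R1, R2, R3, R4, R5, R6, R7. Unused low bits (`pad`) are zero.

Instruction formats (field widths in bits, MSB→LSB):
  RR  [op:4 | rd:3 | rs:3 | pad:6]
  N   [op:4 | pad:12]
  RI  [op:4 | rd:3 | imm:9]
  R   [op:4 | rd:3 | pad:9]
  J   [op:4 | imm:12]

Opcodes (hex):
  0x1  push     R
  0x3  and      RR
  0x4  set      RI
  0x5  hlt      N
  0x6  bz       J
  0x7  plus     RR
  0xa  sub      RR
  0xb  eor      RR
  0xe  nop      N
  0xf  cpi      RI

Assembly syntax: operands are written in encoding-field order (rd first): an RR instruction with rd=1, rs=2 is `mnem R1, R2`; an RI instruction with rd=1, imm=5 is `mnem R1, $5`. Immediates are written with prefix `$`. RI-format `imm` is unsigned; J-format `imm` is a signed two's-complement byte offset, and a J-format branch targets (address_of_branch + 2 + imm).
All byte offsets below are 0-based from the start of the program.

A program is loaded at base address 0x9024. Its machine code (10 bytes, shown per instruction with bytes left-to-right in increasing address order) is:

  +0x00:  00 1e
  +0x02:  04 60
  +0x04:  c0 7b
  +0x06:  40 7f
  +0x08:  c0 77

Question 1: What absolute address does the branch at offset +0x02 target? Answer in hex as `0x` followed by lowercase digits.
0x902c

[02] 04 60 → 0x6004
  op=0x6004>>12=0x6 ⇒ bz (J)
  [11:0] imm=4 = $4
  target = base 0x9024 + off 0x02 + 2 + imm 4 = 0x902c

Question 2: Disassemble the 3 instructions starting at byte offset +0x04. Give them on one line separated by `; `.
[04] c0 7b → 0x7bc0
  op=0x7bc0>>12=0x7 ⇒ plus (RR)
  rd: (w>>9)&0x7=0x5 → R5
  rs: (w>>6)&0x7=0x7 → R7
[06] 40 7f → 0x7f40
  op=0x7f40>>12=0x7 ⇒ plus (RR)
  rd: (w>>9)&0x7=0x7 → R7
  rs: (w>>6)&0x7=0x5 → R5
[08] c0 77 → 0x77c0
  op=0x77c0>>12=0x7 ⇒ plus (RR)
  rd: (w>>9)&0x7=0x3 → R3
  rs: (w>>6)&0x7=0x7 → R7

plus R5, R7; plus R7, R5; plus R3, R7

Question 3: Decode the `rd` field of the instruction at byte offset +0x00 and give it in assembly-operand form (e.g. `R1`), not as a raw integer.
R7

[00] 00 1e → 0x1e00
  opcode bits[15:12]=0x1: push/R
  rd@[11:9]=0x7 ⇒ R7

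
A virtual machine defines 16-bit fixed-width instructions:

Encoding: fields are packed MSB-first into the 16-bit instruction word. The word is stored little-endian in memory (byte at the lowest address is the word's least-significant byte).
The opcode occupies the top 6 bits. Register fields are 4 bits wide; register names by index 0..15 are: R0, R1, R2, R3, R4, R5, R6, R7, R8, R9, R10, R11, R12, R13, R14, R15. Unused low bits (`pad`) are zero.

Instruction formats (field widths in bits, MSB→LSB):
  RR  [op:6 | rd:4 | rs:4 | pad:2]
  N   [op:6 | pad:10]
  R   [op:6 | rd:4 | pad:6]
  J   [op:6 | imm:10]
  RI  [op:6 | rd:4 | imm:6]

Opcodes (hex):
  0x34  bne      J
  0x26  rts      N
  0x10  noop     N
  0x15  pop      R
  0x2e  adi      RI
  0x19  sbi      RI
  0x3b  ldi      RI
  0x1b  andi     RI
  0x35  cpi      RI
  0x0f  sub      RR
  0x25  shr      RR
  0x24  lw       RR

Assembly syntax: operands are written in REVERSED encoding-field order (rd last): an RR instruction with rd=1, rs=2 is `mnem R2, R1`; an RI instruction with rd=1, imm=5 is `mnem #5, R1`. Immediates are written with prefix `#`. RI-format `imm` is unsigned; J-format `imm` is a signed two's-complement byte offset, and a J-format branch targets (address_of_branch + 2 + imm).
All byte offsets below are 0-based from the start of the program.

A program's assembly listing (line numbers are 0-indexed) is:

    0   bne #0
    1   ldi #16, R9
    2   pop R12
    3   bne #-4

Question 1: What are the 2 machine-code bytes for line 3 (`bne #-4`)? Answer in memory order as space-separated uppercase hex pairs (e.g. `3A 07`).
FC D3

3. bne fields op=0x34:6|imm=-4:10 → word d3fch → fc d3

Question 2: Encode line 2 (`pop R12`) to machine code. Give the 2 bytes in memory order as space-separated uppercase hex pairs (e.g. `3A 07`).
line 2 (pop): pack op=0x15:6|rd=12:4|pad=0:6 = 0x5700; little→ 00 57

00 57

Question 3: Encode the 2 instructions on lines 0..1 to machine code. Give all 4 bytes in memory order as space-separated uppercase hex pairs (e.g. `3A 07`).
L0: bne op=0x34:6|imm=0:10 ⇒ 0xd000 ⇒ little 00 d0
L1: ldi op=0x3b:6|rd=9:4|imm=16:6 ⇒ 0xee50 ⇒ little 50 ee

00 D0 50 EE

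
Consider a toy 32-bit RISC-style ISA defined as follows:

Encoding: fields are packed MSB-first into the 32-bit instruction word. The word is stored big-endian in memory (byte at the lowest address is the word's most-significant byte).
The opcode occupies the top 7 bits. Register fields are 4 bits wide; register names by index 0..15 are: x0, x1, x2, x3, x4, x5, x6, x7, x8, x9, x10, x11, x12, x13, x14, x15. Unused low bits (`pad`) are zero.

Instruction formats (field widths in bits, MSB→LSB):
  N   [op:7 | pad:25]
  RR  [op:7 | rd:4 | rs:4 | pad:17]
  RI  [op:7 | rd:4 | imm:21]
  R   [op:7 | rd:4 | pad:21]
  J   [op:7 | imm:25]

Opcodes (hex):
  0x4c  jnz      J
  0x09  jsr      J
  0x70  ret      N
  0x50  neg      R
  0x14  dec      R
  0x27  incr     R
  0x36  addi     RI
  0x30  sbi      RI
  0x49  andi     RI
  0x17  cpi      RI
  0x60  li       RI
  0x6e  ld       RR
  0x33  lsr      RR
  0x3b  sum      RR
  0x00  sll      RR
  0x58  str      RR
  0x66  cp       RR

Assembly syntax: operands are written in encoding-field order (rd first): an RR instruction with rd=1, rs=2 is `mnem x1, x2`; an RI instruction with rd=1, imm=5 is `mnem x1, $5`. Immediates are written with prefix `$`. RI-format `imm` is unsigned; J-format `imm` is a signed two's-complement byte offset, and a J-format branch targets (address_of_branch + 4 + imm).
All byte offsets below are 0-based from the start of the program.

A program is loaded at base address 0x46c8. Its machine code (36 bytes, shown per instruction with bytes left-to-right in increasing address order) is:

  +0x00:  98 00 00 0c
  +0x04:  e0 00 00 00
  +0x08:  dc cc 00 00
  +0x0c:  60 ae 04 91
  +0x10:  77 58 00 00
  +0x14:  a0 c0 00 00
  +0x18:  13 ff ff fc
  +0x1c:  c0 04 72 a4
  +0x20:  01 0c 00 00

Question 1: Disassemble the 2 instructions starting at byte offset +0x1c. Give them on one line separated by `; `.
li x0, $291492; sll x8, x6

off 0x1c: read c0 04 72 a4 as big → 0xc00472a4
  op=0xc00472a4>>25=0x60 ⇒ li (RI)
  rd@[24:21]=0x0 ⇒ x0
  imm@[20:0]=0x472a4 ⇒ $291492
off 0x20: read 01 0c 00 00 as big → 0x010c0000
  op=0x010c0000>>25=0x0 ⇒ sll (RR)
  rd@[24:21]=0x8 ⇒ x8
  rs@[20:17]=0x6 ⇒ x6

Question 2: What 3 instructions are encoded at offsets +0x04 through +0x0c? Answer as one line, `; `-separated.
ret; ld x6, x6; sbi x5, $918673

[04] e0 00 00 00 → 0xe0000000
  op=0xe0000000>>25=0x70 ⇒ ret (N)
[08] dc cc 00 00 → 0xdccc0000
  op=0xdccc0000>>25=0x6e ⇒ ld (RR)
  [24:21] rd=6 = x6
  [20:17] rs=6 = x6
[0c] 60 ae 04 91 → 0x60ae0491
  op=0x60ae0491>>25=0x30 ⇒ sbi (RI)
  [24:21] rd=5 = x5
  [20:0] imm=918673 = $918673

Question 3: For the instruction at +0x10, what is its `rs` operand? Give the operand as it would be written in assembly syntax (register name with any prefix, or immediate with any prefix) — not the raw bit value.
x12

[10] 77 58 00 00 → 0x77580000
  top 7b → 0x3b → sum [RR]
  rd: (w>>21)&0xf=0xa → x10
  rs: (w>>17)&0xf=0xc → x12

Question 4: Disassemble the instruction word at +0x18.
[18] 13 ff ff fc → 0x13fffffc
  opcode bits[31:25]=0x9: jsr/J
  imm@[24:0]=0x1fffffc (s25→-4) ⇒ $-4

jsr $-4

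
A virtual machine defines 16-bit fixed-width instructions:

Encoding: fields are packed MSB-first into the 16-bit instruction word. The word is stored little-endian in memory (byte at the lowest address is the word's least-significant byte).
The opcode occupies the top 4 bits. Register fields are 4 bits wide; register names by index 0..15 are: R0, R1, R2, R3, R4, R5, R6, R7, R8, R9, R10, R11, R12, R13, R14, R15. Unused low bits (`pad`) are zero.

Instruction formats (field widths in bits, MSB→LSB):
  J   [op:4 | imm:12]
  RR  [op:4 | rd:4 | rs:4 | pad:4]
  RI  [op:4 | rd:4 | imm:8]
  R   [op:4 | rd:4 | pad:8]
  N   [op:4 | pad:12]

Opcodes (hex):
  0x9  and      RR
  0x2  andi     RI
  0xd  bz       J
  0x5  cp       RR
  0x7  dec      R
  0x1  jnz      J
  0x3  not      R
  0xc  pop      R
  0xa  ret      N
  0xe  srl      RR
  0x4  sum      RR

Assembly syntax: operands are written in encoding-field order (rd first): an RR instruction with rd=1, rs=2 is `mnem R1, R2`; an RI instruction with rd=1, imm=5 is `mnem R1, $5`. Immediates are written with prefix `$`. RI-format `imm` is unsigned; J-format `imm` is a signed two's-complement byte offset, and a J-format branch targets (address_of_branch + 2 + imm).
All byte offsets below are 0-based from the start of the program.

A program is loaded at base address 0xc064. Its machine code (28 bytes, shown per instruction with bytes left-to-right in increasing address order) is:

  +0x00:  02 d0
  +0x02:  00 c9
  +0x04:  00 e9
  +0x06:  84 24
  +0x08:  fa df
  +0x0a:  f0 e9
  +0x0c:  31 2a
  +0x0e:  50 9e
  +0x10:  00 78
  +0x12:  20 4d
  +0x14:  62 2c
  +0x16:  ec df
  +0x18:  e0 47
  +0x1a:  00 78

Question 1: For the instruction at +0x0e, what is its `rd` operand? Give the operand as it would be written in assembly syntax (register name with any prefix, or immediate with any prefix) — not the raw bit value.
off 0x0e: read 50 9e as little → 0x9e50
  top 4b → 0x9 → and [RR]
  rd: (w>>8)&0xf=0xe → R14
  rs: (w>>4)&0xf=0x5 → R5

R14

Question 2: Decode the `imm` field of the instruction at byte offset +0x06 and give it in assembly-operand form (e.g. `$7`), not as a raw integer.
$132

off 0x06: read 84 24 as little → 0x2484
  op=0x2484>>12=0x2 ⇒ andi (RI)
  rd@[11:8]=0x4 ⇒ R4
  imm@[7:0]=0x84 ⇒ $132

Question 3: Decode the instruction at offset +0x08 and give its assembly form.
+0x08: fa df ⇒ word 0xdffa (little)
  opcode bits[15:12]=0xd: bz/J
  imm: (w>>0)&0xfff=0xffa (s12→-6) → $-6

bz $-6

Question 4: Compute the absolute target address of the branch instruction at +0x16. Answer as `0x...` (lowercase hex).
0xc068

[16] ec df → 0xdfec
  top 4b → 0xd → bz [J]
  imm@[11:0]=0xfec (s12→-20) ⇒ $-20
  target = base 0xc064 + off 0x16 + 2 + imm -20 = 0xc068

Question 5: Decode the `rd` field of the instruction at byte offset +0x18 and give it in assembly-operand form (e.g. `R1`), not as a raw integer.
R7

[18] e0 47 → 0x47e0
  op=0x47e0>>12=0x4 ⇒ sum (RR)
  rd: (w>>8)&0xf=0x7 → R7
  rs: (w>>4)&0xf=0xe → R14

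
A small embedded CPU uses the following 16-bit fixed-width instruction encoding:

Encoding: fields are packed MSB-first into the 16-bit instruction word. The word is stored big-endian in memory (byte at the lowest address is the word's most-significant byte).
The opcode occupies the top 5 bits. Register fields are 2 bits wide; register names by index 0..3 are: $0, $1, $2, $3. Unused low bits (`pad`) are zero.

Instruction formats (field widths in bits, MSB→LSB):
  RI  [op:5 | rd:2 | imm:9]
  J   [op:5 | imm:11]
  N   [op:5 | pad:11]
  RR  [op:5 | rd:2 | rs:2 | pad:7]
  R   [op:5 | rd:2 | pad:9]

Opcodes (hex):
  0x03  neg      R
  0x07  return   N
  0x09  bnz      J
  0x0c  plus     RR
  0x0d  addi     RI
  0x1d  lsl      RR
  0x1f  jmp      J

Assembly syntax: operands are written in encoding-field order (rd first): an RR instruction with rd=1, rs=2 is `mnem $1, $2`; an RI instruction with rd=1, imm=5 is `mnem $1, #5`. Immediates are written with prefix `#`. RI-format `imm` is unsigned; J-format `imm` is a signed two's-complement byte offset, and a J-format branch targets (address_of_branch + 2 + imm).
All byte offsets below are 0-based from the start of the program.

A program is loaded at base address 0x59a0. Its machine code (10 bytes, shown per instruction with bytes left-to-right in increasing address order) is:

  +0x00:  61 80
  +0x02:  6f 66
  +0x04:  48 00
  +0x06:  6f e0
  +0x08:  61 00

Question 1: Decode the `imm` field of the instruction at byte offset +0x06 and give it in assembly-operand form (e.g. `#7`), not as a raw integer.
#480

+0x06: 6f e0 ⇒ word 0x6fe0 (big)
  opcode bits[15:11]=0xd: addi/RI
  rd@[10:9]=0x3 ⇒ $3
  imm@[8:0]=0x1e0 ⇒ #480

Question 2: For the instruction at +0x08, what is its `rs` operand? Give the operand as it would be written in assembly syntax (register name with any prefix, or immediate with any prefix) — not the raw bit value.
off 0x08: read 61 00 as big → 0x6100
  op=0x6100>>11=0xc ⇒ plus (RR)
  rd@[10:9]=0x0 ⇒ $0
  rs@[8:7]=0x2 ⇒ $2

$2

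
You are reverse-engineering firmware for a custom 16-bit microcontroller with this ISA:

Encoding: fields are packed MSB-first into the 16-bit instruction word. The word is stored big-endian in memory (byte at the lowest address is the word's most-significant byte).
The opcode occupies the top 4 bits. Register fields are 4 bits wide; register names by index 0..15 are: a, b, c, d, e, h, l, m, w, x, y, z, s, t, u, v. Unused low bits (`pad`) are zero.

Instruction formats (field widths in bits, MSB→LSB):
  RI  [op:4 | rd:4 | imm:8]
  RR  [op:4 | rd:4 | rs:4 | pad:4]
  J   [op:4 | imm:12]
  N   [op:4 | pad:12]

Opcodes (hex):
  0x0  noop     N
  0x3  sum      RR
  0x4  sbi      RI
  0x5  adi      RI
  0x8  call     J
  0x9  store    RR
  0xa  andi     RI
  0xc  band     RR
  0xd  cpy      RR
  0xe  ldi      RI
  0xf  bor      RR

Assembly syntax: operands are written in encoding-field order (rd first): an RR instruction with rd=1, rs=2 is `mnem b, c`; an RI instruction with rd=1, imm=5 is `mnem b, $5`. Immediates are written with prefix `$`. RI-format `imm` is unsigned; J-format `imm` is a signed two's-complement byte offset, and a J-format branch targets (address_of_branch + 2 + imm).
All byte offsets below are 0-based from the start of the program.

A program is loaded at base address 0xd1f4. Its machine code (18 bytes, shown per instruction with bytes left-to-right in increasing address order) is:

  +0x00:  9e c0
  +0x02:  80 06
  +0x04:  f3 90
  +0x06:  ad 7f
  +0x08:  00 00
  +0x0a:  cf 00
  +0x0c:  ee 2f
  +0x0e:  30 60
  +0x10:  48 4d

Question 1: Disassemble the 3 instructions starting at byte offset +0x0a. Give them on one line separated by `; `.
band v, a; ldi u, $47; sum a, l

off 0x0a: read cf 00 as big → 0xcf00
  op=0xcf00>>12=0xc ⇒ band (RR)
  [11:8] rd=15 = v
  [7:4] rs=0 = a
off 0x0c: read ee 2f as big → 0xee2f
  op=0xee2f>>12=0xe ⇒ ldi (RI)
  [11:8] rd=14 = u
  [7:0] imm=47 = $47
off 0x0e: read 30 60 as big → 0x3060
  op=0x3060>>12=0x3 ⇒ sum (RR)
  [11:8] rd=0 = a
  [7:4] rs=6 = l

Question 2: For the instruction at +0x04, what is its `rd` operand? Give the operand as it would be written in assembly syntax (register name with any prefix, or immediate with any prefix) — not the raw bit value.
d

[04] f3 90 → 0xf390
  op=0xf390>>12=0xf ⇒ bor (RR)
  [11:8] rd=3 = d
  [7:4] rs=9 = x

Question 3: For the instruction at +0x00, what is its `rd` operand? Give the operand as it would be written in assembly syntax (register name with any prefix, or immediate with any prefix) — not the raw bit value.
u

@+00  big-endian(9e c0) = 0x9ec0
  top 4b → 0x9 → store [RR]
  rd@[11:8]=0xe ⇒ u
  rs@[7:4]=0xc ⇒ s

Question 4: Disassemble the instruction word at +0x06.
[06] ad 7f → 0xad7f
  top 4b → 0xa → andi [RI]
  rd: (w>>8)&0xf=0xd → t
  imm: (w>>0)&0xff=0x7f → $127

andi t, $127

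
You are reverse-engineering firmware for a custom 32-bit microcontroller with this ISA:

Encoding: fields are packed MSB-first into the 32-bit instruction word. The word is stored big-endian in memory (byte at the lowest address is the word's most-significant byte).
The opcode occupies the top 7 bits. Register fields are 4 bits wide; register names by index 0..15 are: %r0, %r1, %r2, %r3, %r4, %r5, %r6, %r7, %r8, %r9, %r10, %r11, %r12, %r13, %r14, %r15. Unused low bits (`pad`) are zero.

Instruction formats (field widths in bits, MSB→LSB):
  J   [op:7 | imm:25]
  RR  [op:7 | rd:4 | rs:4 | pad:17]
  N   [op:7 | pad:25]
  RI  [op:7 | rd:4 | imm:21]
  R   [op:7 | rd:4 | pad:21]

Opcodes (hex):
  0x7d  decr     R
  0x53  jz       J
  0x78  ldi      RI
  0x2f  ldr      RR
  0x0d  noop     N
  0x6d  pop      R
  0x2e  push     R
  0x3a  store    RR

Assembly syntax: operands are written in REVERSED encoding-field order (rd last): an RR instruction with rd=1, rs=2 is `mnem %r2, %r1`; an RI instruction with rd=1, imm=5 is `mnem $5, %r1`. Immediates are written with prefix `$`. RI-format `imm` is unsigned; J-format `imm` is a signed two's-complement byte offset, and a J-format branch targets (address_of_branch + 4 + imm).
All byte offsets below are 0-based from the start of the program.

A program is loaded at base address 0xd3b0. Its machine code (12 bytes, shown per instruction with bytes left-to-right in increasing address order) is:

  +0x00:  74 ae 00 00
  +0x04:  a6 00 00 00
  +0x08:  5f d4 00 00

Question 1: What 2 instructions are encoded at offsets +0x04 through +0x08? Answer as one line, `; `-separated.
@+04  big-endian(a6 00 00 00) = 0xa6000000
  opcode bits[31:25]=0x53: jz/J
  imm@[24:0]=0x0 ⇒ $0
@+08  big-endian(5f d4 00 00) = 0x5fd40000
  opcode bits[31:25]=0x2f: ldr/RR
  rd@[24:21]=0xe ⇒ %r14
  rs@[20:17]=0xa ⇒ %r10

jz $0; ldr %r10, %r14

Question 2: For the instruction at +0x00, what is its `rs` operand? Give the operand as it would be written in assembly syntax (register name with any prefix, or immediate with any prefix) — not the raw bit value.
%r7

+0x00: 74 ae 00 00 ⇒ word 0x74ae0000 (big)
  opcode bits[31:25]=0x3a: store/RR
  rd: (w>>21)&0xf=0x5 → %r5
  rs: (w>>17)&0xf=0x7 → %r7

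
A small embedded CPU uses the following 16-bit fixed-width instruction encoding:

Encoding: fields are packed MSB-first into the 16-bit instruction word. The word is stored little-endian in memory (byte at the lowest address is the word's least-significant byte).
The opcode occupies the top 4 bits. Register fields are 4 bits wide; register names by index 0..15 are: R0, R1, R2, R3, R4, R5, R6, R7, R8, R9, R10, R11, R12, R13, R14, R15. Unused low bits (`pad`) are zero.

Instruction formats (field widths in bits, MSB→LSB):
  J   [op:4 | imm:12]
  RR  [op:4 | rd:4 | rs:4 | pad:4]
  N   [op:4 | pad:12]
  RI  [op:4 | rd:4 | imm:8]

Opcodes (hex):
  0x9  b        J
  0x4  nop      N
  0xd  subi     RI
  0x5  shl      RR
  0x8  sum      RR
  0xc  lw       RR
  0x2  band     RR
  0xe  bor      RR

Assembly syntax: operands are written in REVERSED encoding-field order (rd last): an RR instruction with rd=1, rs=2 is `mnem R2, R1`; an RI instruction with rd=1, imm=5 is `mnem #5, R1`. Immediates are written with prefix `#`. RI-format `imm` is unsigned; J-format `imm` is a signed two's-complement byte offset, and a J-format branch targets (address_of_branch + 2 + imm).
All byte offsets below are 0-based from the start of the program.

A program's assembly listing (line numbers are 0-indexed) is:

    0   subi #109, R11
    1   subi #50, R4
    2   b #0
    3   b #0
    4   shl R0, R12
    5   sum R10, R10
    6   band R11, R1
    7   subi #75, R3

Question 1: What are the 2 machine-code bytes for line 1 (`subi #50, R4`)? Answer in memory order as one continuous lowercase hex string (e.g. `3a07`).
1. subi fields op=0xd:4|rd=4:4|imm=50:8 → word d432h → 32 d4

32d4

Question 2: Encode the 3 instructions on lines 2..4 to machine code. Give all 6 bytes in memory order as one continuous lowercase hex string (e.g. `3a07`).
L2: b op=0x9:4|imm=0:12 ⇒ 0x9000 ⇒ little 00 90
L3: b op=0x9:4|imm=0:12 ⇒ 0x9000 ⇒ little 00 90
L4: shl op=0x5:4|rd=12:4|rs=0:4|pad=0:4 ⇒ 0x5c00 ⇒ little 00 5c

00900090005c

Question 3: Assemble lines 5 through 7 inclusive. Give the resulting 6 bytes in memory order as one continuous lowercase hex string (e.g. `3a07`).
5. sum fields op=0x8:4|rd=10:4|rs=10:4|pad=0:4 → word 8aa0h → a0 8a
6. band fields op=0x2:4|rd=1:4|rs=11:4|pad=0:4 → word 21b0h → b0 21
7. subi fields op=0xd:4|rd=3:4|imm=75:8 → word d34bh → 4b d3

a08ab0214bd3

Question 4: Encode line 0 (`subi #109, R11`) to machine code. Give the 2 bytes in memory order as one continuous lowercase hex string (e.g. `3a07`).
6ddb

line 0 (subi): pack op=0xd:4|rd=11:4|imm=109:8 = 0xdb6d; little→ 6d db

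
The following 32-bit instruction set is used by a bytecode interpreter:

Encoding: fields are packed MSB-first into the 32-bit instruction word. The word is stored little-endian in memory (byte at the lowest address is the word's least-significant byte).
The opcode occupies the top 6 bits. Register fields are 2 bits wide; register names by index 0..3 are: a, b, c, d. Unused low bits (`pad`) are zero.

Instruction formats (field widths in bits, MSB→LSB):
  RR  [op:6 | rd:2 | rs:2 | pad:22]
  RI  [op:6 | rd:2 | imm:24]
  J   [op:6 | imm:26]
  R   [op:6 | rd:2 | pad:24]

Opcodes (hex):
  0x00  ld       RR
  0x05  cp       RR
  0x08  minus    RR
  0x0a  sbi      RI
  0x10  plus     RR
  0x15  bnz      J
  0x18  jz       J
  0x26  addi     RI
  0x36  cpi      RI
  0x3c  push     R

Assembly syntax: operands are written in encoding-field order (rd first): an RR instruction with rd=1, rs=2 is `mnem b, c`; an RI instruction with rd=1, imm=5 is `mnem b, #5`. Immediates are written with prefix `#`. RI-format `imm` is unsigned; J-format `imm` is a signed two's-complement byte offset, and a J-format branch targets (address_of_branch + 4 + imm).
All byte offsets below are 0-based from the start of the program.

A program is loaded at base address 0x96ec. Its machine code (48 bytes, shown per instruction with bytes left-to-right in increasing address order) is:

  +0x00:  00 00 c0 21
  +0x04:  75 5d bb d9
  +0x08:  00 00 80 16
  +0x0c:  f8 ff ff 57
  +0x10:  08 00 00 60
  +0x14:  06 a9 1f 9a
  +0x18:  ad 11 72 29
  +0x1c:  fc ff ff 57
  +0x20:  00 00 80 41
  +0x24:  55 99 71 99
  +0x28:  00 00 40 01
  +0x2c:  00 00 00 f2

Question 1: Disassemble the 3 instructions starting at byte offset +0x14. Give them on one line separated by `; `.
+0x14: 06 a9 1f 9a ⇒ word 0x9a1fa906 (little)
  top 6b → 0x26 → addi [RI]
  rd: (w>>24)&0x3=0x2 → c
  imm: (w>>0)&0xffffff=0x1fa906 → #2074886
+0x18: ad 11 72 29 ⇒ word 0x297211ad (little)
  top 6b → 0xa → sbi [RI]
  rd: (w>>24)&0x3=0x1 → b
  imm: (w>>0)&0xffffff=0x7211ad → #7475629
+0x1c: fc ff ff 57 ⇒ word 0x57fffffc (little)
  top 6b → 0x15 → bnz [J]
  imm: (w>>0)&0x3ffffff=0x3fffffc (s26→-4) → #-4

addi c, #2074886; sbi b, #7475629; bnz #-4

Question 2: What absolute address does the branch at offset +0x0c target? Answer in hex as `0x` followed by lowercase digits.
0x96f4

+0x0c: f8 ff ff 57 ⇒ word 0x57fffff8 (little)
  opcode bits[31:26]=0x15: bnz/J
  imm@[25:0]=0x3fffff8 (s26→-8) ⇒ #-8
  target = base 0x96ec + off 0x0c + 4 + imm -8 = 0x96f4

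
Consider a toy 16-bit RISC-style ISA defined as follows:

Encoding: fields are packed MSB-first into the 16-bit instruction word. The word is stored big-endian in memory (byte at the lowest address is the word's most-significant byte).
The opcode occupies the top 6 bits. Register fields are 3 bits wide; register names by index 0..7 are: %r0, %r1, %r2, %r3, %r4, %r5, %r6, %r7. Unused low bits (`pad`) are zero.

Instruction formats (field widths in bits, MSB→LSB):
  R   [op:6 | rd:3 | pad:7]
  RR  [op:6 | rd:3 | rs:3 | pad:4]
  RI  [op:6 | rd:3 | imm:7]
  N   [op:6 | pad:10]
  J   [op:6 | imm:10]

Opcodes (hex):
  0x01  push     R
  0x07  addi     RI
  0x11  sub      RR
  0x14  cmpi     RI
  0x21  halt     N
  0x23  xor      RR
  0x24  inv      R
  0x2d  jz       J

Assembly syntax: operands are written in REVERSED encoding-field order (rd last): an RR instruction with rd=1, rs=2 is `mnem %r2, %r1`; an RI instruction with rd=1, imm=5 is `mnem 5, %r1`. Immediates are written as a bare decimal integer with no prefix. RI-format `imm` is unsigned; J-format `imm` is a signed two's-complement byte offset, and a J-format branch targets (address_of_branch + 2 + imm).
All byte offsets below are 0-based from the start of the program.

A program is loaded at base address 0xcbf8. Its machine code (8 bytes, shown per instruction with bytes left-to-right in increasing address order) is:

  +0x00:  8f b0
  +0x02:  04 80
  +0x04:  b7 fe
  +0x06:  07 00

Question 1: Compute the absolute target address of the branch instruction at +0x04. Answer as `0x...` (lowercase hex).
0xcbfc

+0x04: b7 fe ⇒ word 0xb7fe (big)
  opcode bits[15:10]=0x2d: jz/J
  imm@[9:0]=0x3fe (s10→-2) ⇒ -2
  target = base 0xcbf8 + off 0x04 + 2 + imm -2 = 0xcbfc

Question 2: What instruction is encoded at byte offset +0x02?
push %r1

[02] 04 80 → 0x0480
  opcode bits[15:10]=0x1: push/R
  rd@[9:7]=0x1 ⇒ %r1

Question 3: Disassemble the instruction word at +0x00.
@+00  big-endian(8f b0) = 0x8fb0
  op=0x8fb0>>10=0x23 ⇒ xor (RR)
  rd: (w>>7)&0x7=0x7 → %r7
  rs: (w>>4)&0x7=0x3 → %r3

xor %r3, %r7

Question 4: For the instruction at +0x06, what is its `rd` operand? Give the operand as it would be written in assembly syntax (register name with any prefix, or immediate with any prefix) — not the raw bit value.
%r6

[06] 07 00 → 0x0700
  op=0x0700>>10=0x1 ⇒ push (R)
  [9:7] rd=6 = %r6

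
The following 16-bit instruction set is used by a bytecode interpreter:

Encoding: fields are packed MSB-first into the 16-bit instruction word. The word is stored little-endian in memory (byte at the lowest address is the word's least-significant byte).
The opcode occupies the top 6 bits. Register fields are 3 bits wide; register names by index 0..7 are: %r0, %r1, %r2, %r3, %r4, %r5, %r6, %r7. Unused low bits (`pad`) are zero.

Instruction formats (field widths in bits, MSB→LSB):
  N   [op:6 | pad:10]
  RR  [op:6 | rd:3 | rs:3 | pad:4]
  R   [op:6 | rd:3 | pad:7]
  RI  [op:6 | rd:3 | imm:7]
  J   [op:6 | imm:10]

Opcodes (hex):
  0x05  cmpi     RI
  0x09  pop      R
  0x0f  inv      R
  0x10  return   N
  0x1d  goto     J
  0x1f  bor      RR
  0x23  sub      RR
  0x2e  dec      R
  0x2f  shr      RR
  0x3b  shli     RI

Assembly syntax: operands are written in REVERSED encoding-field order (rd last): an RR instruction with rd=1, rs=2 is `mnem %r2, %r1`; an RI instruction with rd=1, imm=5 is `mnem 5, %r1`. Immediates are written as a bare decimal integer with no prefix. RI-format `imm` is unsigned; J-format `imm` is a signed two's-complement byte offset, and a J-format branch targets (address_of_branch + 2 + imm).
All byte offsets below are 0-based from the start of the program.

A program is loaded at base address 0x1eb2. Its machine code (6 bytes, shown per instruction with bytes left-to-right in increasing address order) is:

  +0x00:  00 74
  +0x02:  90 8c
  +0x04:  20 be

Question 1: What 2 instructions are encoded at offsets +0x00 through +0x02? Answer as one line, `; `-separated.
goto 0; sub %r1, %r1

@+00  little-endian(00 74) = 0x7400
  opcode bits[15:10]=0x1d: goto/J
  [9:0] imm=0 = 0
@+02  little-endian(90 8c) = 0x8c90
  opcode bits[15:10]=0x23: sub/RR
  [9:7] rd=1 = %r1
  [6:4] rs=1 = %r1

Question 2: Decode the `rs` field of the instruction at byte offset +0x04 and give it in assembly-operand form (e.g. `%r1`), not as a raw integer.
%r2

+0x04: 20 be ⇒ word 0xbe20 (little)
  opcode bits[15:10]=0x2f: shr/RR
  [9:7] rd=4 = %r4
  [6:4] rs=2 = %r2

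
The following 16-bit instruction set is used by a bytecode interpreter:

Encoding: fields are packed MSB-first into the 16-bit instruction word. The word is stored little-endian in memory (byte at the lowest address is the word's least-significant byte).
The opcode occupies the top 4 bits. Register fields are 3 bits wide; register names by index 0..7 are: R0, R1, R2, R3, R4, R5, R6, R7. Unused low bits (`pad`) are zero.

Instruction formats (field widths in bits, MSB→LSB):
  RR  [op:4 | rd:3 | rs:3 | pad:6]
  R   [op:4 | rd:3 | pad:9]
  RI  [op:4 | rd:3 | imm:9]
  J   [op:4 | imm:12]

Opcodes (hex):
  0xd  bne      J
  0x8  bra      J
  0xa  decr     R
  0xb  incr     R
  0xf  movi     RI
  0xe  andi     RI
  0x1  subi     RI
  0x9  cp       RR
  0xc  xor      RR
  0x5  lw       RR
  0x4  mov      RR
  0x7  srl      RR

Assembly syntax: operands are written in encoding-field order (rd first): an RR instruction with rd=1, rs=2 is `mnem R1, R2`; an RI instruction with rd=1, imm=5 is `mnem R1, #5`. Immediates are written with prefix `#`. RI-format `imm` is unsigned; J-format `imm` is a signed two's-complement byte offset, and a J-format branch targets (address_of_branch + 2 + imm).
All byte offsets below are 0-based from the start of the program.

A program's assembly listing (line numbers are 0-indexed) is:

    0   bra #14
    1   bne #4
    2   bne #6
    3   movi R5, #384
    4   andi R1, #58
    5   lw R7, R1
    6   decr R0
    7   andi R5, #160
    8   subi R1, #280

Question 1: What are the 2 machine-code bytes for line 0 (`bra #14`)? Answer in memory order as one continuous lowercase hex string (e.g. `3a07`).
0. bra fields op=0x8:4|imm=14:12 → word 800eh → 0e 80

0e80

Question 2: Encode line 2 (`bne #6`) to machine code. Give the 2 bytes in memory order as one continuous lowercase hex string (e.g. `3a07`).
06d0

line 2 (bne): pack op=0xd:4|imm=6:12 = 0xd006; little→ 06 d0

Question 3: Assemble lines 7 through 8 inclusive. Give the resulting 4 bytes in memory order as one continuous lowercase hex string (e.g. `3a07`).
a0ea1813

L7: andi op=0xe:4|rd=5:3|imm=160:9 ⇒ 0xeaa0 ⇒ little a0 ea
L8: subi op=0x1:4|rd=1:3|imm=280:9 ⇒ 0x1318 ⇒ little 18 13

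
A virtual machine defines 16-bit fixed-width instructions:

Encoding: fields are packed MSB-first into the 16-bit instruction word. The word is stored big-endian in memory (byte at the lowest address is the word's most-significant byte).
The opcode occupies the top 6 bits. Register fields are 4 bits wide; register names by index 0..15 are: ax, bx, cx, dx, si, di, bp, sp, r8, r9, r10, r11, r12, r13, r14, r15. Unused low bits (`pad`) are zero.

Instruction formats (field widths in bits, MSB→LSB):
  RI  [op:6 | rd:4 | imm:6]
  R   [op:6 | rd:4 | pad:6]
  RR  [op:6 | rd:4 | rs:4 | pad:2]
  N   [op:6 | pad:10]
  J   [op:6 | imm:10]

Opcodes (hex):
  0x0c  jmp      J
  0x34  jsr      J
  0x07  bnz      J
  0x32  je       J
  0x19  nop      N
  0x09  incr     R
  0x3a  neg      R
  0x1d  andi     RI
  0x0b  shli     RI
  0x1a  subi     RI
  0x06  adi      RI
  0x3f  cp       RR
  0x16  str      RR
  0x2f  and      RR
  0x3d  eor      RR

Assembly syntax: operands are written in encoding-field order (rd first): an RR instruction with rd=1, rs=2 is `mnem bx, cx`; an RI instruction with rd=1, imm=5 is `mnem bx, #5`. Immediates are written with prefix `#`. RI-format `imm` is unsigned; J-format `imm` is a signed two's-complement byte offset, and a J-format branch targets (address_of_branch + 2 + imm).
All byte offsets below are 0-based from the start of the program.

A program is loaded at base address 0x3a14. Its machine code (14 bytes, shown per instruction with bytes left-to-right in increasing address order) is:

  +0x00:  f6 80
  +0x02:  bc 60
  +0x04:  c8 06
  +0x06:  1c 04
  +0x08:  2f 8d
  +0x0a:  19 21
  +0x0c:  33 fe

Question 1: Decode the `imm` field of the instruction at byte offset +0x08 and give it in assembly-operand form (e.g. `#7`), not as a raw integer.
+0x08: 2f 8d ⇒ word 0x2f8d (big)
  top 6b → 0xb → shli [RI]
  rd: (w>>6)&0xf=0xe → r14
  imm: (w>>0)&0x3f=0xd → #13

#13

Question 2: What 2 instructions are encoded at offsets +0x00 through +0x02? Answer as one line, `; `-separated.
eor r10, ax; and bx, r8

+0x00: f6 80 ⇒ word 0xf680 (big)
  op=0xf680>>10=0x3d ⇒ eor (RR)
  [9:6] rd=10 = r10
  [5:2] rs=0 = ax
+0x02: bc 60 ⇒ word 0xbc60 (big)
  op=0xbc60>>10=0x2f ⇒ and (RR)
  [9:6] rd=1 = bx
  [5:2] rs=8 = r8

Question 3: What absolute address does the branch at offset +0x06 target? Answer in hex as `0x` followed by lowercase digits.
0x3a20

+0x06: 1c 04 ⇒ word 0x1c04 (big)
  opcode bits[15:10]=0x7: bnz/J
  imm: (w>>0)&0x3ff=0x4 → #4
  target = base 0x3a14 + off 0x06 + 2 + imm 4 = 0x3a20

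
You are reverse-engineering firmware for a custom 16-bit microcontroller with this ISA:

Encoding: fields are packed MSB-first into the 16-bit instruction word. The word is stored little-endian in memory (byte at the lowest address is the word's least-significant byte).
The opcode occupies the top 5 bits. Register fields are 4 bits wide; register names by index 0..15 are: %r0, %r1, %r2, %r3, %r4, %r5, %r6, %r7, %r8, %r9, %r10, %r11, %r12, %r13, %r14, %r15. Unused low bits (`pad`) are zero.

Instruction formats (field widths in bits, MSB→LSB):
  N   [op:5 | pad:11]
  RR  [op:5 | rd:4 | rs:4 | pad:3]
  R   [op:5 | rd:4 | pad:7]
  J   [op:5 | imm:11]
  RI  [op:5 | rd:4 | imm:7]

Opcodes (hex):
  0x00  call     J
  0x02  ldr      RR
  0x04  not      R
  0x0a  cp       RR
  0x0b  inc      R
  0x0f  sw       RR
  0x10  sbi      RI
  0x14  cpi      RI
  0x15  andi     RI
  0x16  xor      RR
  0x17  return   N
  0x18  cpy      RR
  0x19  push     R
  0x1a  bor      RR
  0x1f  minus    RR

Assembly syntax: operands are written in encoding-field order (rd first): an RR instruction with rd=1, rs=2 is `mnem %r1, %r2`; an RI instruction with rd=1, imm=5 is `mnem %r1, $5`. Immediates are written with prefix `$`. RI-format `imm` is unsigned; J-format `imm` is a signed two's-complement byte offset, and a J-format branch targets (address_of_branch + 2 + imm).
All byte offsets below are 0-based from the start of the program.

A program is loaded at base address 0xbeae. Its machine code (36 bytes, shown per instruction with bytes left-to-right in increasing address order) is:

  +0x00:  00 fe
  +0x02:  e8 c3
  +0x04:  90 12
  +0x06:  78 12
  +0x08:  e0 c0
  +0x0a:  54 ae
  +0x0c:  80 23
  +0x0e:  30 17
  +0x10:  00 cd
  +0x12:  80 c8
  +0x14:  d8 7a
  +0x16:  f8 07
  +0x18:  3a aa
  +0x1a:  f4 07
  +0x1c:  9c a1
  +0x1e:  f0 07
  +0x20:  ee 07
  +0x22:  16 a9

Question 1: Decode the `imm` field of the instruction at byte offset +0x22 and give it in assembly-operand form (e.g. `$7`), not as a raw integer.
off 0x22: read 16 a9 as little → 0xa916
  top 5b → 0x15 → andi [RI]
  [10:7] rd=2 = %r2
  [6:0] imm=22 = $22

$22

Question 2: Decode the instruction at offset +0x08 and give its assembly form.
cpy %r1, %r12

off 0x08: read e0 c0 as little → 0xc0e0
  top 5b → 0x18 → cpy [RR]
  rd@[10:7]=0x1 ⇒ %r1
  rs@[6:3]=0xc ⇒ %r12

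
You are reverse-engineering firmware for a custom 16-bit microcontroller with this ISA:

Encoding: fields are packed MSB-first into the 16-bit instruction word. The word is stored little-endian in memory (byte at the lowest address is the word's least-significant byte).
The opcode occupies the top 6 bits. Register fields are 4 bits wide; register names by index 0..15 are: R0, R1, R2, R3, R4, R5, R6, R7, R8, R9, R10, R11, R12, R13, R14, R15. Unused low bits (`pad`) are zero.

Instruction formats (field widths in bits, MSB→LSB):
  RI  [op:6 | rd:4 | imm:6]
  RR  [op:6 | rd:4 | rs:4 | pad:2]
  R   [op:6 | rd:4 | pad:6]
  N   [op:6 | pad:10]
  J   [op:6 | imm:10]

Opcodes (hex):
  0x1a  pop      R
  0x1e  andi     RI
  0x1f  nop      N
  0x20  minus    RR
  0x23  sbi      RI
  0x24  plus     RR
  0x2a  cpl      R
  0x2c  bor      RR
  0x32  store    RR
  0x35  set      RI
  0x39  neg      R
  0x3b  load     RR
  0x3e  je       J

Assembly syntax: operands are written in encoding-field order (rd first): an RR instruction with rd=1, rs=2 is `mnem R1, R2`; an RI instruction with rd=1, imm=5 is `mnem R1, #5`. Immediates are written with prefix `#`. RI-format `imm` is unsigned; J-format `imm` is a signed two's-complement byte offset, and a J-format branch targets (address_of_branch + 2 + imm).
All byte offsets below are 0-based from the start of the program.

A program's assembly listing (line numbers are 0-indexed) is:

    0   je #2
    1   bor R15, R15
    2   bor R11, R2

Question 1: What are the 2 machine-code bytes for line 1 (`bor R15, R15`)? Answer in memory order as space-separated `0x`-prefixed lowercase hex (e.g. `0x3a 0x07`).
L1: bor op=0x2c:6|rd=15:4|rs=15:4|pad=0:2 ⇒ 0xb3fc ⇒ little fc b3

0xfc 0xb3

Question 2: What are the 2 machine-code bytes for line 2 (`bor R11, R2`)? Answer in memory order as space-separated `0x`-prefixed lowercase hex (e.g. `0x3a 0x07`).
0xc8 0xb2

L2: bor op=0x2c:6|rd=11:4|rs=2:4|pad=0:2 ⇒ 0xb2c8 ⇒ little c8 b2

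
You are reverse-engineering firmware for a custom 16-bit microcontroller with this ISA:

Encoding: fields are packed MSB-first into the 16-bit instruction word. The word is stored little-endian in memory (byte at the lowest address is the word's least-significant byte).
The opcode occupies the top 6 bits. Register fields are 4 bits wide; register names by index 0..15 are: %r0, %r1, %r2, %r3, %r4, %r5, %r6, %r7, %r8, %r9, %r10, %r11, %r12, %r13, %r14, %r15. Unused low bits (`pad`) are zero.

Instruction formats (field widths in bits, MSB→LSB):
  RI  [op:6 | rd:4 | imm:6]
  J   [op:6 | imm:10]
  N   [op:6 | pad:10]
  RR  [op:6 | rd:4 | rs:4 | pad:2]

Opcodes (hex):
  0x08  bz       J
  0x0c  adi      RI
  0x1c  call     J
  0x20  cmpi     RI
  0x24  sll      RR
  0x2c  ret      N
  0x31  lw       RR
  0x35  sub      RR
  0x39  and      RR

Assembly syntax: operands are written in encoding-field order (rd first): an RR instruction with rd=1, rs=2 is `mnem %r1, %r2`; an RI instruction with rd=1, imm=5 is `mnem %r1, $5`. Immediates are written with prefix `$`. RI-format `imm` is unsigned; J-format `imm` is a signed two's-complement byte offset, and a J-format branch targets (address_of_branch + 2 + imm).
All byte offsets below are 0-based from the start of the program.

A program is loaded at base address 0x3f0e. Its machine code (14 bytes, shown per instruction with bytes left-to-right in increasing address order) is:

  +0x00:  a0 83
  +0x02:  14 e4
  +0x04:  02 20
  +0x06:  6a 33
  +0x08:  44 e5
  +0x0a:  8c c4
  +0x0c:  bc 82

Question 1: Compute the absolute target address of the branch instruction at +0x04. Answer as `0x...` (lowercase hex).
0x3f16

off 0x04: read 02 20 as little → 0x2002
  opcode bits[15:10]=0x8: bz/J
  [9:0] imm=2 = $2
  target = base 0x3f0e + off 0x04 + 2 + imm 2 = 0x3f16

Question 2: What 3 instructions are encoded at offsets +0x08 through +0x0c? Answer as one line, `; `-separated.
[08] 44 e5 → 0xe544
  opcode bits[15:10]=0x39: and/RR
  rd: (w>>6)&0xf=0x5 → %r5
  rs: (w>>2)&0xf=0x1 → %r1
[0a] 8c c4 → 0xc48c
  opcode bits[15:10]=0x31: lw/RR
  rd: (w>>6)&0xf=0x2 → %r2
  rs: (w>>2)&0xf=0x3 → %r3
[0c] bc 82 → 0x82bc
  opcode bits[15:10]=0x20: cmpi/RI
  rd: (w>>6)&0xf=0xa → %r10
  imm: (w>>0)&0x3f=0x3c → $60

and %r5, %r1; lw %r2, %r3; cmpi %r10, $60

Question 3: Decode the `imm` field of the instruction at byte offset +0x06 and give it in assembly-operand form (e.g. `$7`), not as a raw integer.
$42

off 0x06: read 6a 33 as little → 0x336a
  op=0x336a>>10=0xc ⇒ adi (RI)
  rd: (w>>6)&0xf=0xd → %r13
  imm: (w>>0)&0x3f=0x2a → $42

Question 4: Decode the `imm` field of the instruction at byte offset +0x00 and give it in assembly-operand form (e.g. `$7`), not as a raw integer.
$32

off 0x00: read a0 83 as little → 0x83a0
  opcode bits[15:10]=0x20: cmpi/RI
  [9:6] rd=14 = %r14
  [5:0] imm=32 = $32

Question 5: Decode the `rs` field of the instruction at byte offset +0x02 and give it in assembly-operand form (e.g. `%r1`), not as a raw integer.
@+02  little-endian(14 e4) = 0xe414
  op=0xe414>>10=0x39 ⇒ and (RR)
  [9:6] rd=0 = %r0
  [5:2] rs=5 = %r5

%r5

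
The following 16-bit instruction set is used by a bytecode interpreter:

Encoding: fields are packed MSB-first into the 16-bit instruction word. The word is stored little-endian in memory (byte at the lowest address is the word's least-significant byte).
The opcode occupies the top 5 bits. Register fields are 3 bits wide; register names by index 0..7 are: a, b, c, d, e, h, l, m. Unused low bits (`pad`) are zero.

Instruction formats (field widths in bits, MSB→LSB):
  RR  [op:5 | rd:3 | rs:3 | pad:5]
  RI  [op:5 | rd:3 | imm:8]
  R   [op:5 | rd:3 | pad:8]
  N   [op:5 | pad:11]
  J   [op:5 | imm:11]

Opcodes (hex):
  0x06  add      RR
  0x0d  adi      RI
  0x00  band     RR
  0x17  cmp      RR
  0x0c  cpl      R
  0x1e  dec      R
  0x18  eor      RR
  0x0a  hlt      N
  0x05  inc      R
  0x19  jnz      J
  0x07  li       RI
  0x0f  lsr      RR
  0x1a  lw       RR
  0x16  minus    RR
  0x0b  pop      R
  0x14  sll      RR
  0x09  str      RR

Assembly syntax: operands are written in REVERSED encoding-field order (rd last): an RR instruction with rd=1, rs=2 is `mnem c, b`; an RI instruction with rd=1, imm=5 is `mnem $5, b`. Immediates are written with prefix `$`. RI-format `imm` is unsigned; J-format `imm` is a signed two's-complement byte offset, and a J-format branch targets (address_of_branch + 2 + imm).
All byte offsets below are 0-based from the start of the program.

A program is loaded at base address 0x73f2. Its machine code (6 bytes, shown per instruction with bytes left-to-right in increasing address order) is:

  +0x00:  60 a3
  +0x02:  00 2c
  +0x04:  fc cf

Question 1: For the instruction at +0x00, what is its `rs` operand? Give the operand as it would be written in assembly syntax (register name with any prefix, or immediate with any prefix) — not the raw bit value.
d

[00] 60 a3 → 0xa360
  opcode bits[15:11]=0x14: sll/RR
  [10:8] rd=3 = d
  [7:5] rs=3 = d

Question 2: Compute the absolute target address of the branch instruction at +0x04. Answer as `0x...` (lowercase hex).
0x73f4

@+04  little-endian(fc cf) = 0xcffc
  top 5b → 0x19 → jnz [J]
  imm: (w>>0)&0x7ff=0x7fc (s11→-4) → $-4
  target = base 0x73f2 + off 0x04 + 2 + imm -4 = 0x73f4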